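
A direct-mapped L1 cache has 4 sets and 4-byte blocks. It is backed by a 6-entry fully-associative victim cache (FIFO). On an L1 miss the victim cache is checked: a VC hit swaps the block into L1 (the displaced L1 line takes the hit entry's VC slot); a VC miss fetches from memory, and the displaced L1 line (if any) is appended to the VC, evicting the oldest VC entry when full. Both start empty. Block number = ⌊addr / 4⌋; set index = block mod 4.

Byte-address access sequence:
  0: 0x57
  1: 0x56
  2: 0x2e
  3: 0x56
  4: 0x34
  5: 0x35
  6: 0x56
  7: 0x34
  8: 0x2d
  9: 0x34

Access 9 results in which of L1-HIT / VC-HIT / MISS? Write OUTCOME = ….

  [0] addr=0x57 blk=21 s=1: MISS | VC []
  [1] addr=0x56 blk=21 s=1: L1-HIT | VC []
  [2] addr=0x2e blk=11 s=3: MISS | VC []
  [3] addr=0x56 blk=21 s=1: L1-HIT | VC []
  [4] addr=0x34 blk=13 s=1: MISS | VC [21]
  [5] addr=0x35 blk=13 s=1: L1-HIT | VC [21]
  [6] addr=0x56 blk=21 s=1: VC-HIT | VC [13]
  [7] addr=0x34 blk=13 s=1: VC-HIT | VC [21]
  [8] addr=0x2d blk=11 s=3: L1-HIT | VC [21]
  [9] addr=0x34 blk=13 s=1: L1-HIT | VC [21]

OUTCOME = L1-HIT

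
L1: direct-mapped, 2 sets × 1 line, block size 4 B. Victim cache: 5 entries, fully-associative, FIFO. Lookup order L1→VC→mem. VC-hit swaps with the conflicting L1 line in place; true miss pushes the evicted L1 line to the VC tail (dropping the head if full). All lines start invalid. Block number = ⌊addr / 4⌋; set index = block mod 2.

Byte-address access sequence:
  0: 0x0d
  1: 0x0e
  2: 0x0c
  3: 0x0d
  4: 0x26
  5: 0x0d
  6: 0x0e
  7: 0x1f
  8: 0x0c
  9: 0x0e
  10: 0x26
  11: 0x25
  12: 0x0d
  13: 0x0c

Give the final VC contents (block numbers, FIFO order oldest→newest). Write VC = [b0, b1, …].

VC = [9, 7]

#0 0xd→b3/s1 MISS; vc=[]
#1 0xe→b3/s1 L1-HIT; vc=[]
#2 0xc→b3/s1 L1-HIT; vc=[]
#3 0xd→b3/s1 L1-HIT; vc=[]
#4 0x26→b9/s1 MISS; vc=[3]
#5 0xd→b3/s1 VC-HIT; vc=[9]
#6 0xe→b3/s1 L1-HIT; vc=[9]
#7 0x1f→b7/s1 MISS; vc=[9,3]
#8 0xc→b3/s1 VC-HIT; vc=[9,7]
#9 0xe→b3/s1 L1-HIT; vc=[9,7]
#10 0x26→b9/s1 VC-HIT; vc=[3,7]
#11 0x25→b9/s1 L1-HIT; vc=[3,7]
#12 0xd→b3/s1 VC-HIT; vc=[9,7]
#13 0xc→b3/s1 L1-HIT; vc=[9,7]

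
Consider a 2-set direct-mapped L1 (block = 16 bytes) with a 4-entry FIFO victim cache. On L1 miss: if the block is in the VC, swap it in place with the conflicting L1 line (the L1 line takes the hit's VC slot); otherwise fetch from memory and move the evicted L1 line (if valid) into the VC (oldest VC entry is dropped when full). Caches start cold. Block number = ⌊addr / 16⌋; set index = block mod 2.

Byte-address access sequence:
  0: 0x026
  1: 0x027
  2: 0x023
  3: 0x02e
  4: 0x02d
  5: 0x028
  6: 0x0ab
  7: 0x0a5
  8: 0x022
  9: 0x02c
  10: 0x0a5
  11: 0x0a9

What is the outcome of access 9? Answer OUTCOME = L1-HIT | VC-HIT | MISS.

0: 0x26 (blk 2, set 0) → MISS  vc=[]
1: 0x27 (blk 2, set 0) → L1-HIT  vc=[]
2: 0x23 (blk 2, set 0) → L1-HIT  vc=[]
3: 0x2e (blk 2, set 0) → L1-HIT  vc=[]
4: 0x2d (blk 2, set 0) → L1-HIT  vc=[]
5: 0x28 (blk 2, set 0) → L1-HIT  vc=[]
6: 0xab (blk 10, set 0) → MISS  vc=[2]
7: 0xa5 (blk 10, set 0) → L1-HIT  vc=[2]
8: 0x22 (blk 2, set 0) → VC-HIT  vc=[10]
9: 0x2c (blk 2, set 0) → L1-HIT  vc=[10]
10: 0xa5 (blk 10, set 0) → VC-HIT  vc=[2]
11: 0xa9 (blk 10, set 0) → L1-HIT  vc=[2]

OUTCOME = L1-HIT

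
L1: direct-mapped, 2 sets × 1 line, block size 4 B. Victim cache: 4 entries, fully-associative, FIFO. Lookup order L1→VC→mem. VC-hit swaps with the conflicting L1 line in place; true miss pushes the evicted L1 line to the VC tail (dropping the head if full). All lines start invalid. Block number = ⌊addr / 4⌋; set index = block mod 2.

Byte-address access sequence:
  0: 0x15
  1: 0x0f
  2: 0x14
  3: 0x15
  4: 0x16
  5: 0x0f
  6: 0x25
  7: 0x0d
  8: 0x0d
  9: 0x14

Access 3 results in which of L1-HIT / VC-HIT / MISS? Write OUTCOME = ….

  [0] addr=0x15 blk=5 s=1: MISS | VC []
  [1] addr=0xf blk=3 s=1: MISS | VC [5]
  [2] addr=0x14 blk=5 s=1: VC-HIT | VC [3]
  [3] addr=0x15 blk=5 s=1: L1-HIT | VC [3]
  [4] addr=0x16 blk=5 s=1: L1-HIT | VC [3]
  [5] addr=0xf blk=3 s=1: VC-HIT | VC [5]
  [6] addr=0x25 blk=9 s=1: MISS | VC [5, 3]
  [7] addr=0xd blk=3 s=1: VC-HIT | VC [5, 9]
  [8] addr=0xd blk=3 s=1: L1-HIT | VC [5, 9]
  [9] addr=0x14 blk=5 s=1: VC-HIT | VC [3, 9]

OUTCOME = L1-HIT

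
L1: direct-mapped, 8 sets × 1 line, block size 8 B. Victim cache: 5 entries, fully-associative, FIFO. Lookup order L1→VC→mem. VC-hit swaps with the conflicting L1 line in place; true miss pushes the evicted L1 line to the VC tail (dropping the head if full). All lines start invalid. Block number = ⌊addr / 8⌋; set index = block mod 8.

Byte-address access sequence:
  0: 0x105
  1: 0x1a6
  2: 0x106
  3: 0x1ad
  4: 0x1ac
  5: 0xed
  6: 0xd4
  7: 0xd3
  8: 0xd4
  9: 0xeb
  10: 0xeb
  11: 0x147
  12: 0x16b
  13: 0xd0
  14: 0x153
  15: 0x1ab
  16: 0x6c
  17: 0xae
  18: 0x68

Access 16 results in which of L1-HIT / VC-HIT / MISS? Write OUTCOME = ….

OUTCOME = MISS

#0 0x105→b32/s0 MISS; vc=[]
#1 0x1a6→b52/s4 MISS; vc=[]
#2 0x106→b32/s0 L1-HIT; vc=[]
#3 0x1ad→b53/s5 MISS; vc=[]
#4 0x1ac→b53/s5 L1-HIT; vc=[]
#5 0xed→b29/s5 MISS; vc=[53]
#6 0xd4→b26/s2 MISS; vc=[53]
#7 0xd3→b26/s2 L1-HIT; vc=[53]
#8 0xd4→b26/s2 L1-HIT; vc=[53]
#9 0xeb→b29/s5 L1-HIT; vc=[53]
#10 0xeb→b29/s5 L1-HIT; vc=[53]
#11 0x147→b40/s0 MISS; vc=[53,32]
#12 0x16b→b45/s5 MISS; vc=[53,32,29]
#13 0xd0→b26/s2 L1-HIT; vc=[53,32,29]
#14 0x153→b42/s2 MISS; vc=[53,32,29,26]
#15 0x1ab→b53/s5 VC-HIT; vc=[45,32,29,26]
#16 0x6c→b13/s5 MISS; vc=[45,32,29,26,53]
#17 0xae→b21/s5 MISS; vc=[32,29,26,53,13]
#18 0x68→b13/s5 VC-HIT; vc=[32,29,26,53,21]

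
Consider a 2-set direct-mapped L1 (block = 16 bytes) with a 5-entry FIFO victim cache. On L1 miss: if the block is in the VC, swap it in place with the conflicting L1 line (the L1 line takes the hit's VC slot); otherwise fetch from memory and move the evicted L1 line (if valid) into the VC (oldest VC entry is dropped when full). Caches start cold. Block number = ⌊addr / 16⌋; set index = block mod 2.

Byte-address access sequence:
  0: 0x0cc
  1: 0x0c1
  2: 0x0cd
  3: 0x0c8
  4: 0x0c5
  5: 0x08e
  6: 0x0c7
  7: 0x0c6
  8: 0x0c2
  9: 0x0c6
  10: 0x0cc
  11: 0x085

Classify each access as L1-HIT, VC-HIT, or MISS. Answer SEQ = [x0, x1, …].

SEQ = [MISS, L1-HIT, L1-HIT, L1-HIT, L1-HIT, MISS, VC-HIT, L1-HIT, L1-HIT, L1-HIT, L1-HIT, VC-HIT]

  [0] addr=0xcc blk=12 s=0: MISS | VC []
  [1] addr=0xc1 blk=12 s=0: L1-HIT | VC []
  [2] addr=0xcd blk=12 s=0: L1-HIT | VC []
  [3] addr=0xc8 blk=12 s=0: L1-HIT | VC []
  [4] addr=0xc5 blk=12 s=0: L1-HIT | VC []
  [5] addr=0x8e blk=8 s=0: MISS | VC [12]
  [6] addr=0xc7 blk=12 s=0: VC-HIT | VC [8]
  [7] addr=0xc6 blk=12 s=0: L1-HIT | VC [8]
  [8] addr=0xc2 blk=12 s=0: L1-HIT | VC [8]
  [9] addr=0xc6 blk=12 s=0: L1-HIT | VC [8]
  [10] addr=0xcc blk=12 s=0: L1-HIT | VC [8]
  [11] addr=0x85 blk=8 s=0: VC-HIT | VC [12]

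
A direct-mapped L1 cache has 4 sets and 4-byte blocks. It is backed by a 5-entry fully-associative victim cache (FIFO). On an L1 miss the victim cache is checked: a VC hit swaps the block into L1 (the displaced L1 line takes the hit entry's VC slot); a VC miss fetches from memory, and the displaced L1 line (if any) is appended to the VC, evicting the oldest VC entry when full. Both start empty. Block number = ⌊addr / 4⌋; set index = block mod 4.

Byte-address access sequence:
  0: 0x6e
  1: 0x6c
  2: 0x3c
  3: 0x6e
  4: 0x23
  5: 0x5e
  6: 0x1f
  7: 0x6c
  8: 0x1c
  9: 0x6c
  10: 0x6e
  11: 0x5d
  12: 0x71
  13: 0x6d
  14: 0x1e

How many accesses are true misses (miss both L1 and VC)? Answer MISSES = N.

MISSES = 6

  [0] addr=0x6e blk=27 s=3: MISS | VC []
  [1] addr=0x6c blk=27 s=3: L1-HIT | VC []
  [2] addr=0x3c blk=15 s=3: MISS | VC [27]
  [3] addr=0x6e blk=27 s=3: VC-HIT | VC [15]
  [4] addr=0x23 blk=8 s=0: MISS | VC [15]
  [5] addr=0x5e blk=23 s=3: MISS | VC [15, 27]
  [6] addr=0x1f blk=7 s=3: MISS | VC [15, 27, 23]
  [7] addr=0x6c blk=27 s=3: VC-HIT | VC [15, 7, 23]
  [8] addr=0x1c blk=7 s=3: VC-HIT | VC [15, 27, 23]
  [9] addr=0x6c blk=27 s=3: VC-HIT | VC [15, 7, 23]
  [10] addr=0x6e blk=27 s=3: L1-HIT | VC [15, 7, 23]
  [11] addr=0x5d blk=23 s=3: VC-HIT | VC [15, 7, 27]
  [12] addr=0x71 blk=28 s=0: MISS | VC [15, 7, 27, 8]
  [13] addr=0x6d blk=27 s=3: VC-HIT | VC [15, 7, 23, 8]
  [14] addr=0x1e blk=7 s=3: VC-HIT | VC [15, 27, 23, 8]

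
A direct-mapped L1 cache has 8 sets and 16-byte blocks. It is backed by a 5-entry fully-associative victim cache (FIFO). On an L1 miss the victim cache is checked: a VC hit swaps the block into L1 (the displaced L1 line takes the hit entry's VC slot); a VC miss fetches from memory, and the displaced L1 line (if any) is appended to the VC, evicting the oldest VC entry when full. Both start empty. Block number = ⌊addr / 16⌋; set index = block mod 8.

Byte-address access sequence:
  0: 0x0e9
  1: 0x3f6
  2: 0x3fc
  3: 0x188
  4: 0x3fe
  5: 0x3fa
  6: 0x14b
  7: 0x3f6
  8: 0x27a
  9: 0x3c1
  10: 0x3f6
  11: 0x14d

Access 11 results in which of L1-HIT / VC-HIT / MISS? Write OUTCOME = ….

#0 0xe9→b14/s6 MISS; vc=[]
#1 0x3f6→b63/s7 MISS; vc=[]
#2 0x3fc→b63/s7 L1-HIT; vc=[]
#3 0x188→b24/s0 MISS; vc=[]
#4 0x3fe→b63/s7 L1-HIT; vc=[]
#5 0x3fa→b63/s7 L1-HIT; vc=[]
#6 0x14b→b20/s4 MISS; vc=[]
#7 0x3f6→b63/s7 L1-HIT; vc=[]
#8 0x27a→b39/s7 MISS; vc=[63]
#9 0x3c1→b60/s4 MISS; vc=[63,20]
#10 0x3f6→b63/s7 VC-HIT; vc=[39,20]
#11 0x14d→b20/s4 VC-HIT; vc=[39,60]

OUTCOME = VC-HIT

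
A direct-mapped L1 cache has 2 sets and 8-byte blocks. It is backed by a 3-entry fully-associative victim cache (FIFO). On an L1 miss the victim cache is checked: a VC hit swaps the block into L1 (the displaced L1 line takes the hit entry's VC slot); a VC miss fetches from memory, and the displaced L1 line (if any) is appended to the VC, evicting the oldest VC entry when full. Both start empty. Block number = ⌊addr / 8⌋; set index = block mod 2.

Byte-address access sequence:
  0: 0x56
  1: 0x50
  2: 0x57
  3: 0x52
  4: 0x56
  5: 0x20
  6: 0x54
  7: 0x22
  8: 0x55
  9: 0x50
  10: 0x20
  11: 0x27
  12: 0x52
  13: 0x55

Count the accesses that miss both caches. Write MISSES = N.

  [0] addr=0x56 blk=10 s=0: MISS | VC []
  [1] addr=0x50 blk=10 s=0: L1-HIT | VC []
  [2] addr=0x57 blk=10 s=0: L1-HIT | VC []
  [3] addr=0x52 blk=10 s=0: L1-HIT | VC []
  [4] addr=0x56 blk=10 s=0: L1-HIT | VC []
  [5] addr=0x20 blk=4 s=0: MISS | VC [10]
  [6] addr=0x54 blk=10 s=0: VC-HIT | VC [4]
  [7] addr=0x22 blk=4 s=0: VC-HIT | VC [10]
  [8] addr=0x55 blk=10 s=0: VC-HIT | VC [4]
  [9] addr=0x50 blk=10 s=0: L1-HIT | VC [4]
  [10] addr=0x20 blk=4 s=0: VC-HIT | VC [10]
  [11] addr=0x27 blk=4 s=0: L1-HIT | VC [10]
  [12] addr=0x52 blk=10 s=0: VC-HIT | VC [4]
  [13] addr=0x55 blk=10 s=0: L1-HIT | VC [4]

MISSES = 2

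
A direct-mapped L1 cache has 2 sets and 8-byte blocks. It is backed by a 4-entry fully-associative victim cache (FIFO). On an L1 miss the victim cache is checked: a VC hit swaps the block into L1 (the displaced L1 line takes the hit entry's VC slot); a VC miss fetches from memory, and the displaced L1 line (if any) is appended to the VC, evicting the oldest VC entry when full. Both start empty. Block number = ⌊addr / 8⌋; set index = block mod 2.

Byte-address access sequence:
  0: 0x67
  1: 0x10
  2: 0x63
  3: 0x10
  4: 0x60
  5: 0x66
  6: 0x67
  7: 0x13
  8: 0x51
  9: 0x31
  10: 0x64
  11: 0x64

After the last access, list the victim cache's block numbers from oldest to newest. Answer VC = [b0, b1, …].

#0 0x67→b12/s0 MISS; vc=[]
#1 0x10→b2/s0 MISS; vc=[12]
#2 0x63→b12/s0 VC-HIT; vc=[2]
#3 0x10→b2/s0 VC-HIT; vc=[12]
#4 0x60→b12/s0 VC-HIT; vc=[2]
#5 0x66→b12/s0 L1-HIT; vc=[2]
#6 0x67→b12/s0 L1-HIT; vc=[2]
#7 0x13→b2/s0 VC-HIT; vc=[12]
#8 0x51→b10/s0 MISS; vc=[12,2]
#9 0x31→b6/s0 MISS; vc=[12,2,10]
#10 0x64→b12/s0 VC-HIT; vc=[6,2,10]
#11 0x64→b12/s0 L1-HIT; vc=[6,2,10]

VC = [6, 2, 10]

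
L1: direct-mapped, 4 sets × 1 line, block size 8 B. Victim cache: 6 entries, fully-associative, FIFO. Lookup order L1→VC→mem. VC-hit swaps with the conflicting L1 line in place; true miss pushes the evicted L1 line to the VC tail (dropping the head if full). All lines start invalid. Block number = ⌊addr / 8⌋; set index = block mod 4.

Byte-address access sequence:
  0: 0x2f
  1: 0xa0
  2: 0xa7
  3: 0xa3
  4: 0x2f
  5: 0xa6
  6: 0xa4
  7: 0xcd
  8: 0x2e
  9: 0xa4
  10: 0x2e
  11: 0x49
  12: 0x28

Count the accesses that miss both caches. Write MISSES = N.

MISSES = 4

  [0] addr=0x2f blk=5 s=1: MISS | VC []
  [1] addr=0xa0 blk=20 s=0: MISS | VC []
  [2] addr=0xa7 blk=20 s=0: L1-HIT | VC []
  [3] addr=0xa3 blk=20 s=0: L1-HIT | VC []
  [4] addr=0x2f blk=5 s=1: L1-HIT | VC []
  [5] addr=0xa6 blk=20 s=0: L1-HIT | VC []
  [6] addr=0xa4 blk=20 s=0: L1-HIT | VC []
  [7] addr=0xcd blk=25 s=1: MISS | VC [5]
  [8] addr=0x2e blk=5 s=1: VC-HIT | VC [25]
  [9] addr=0xa4 blk=20 s=0: L1-HIT | VC [25]
  [10] addr=0x2e blk=5 s=1: L1-HIT | VC [25]
  [11] addr=0x49 blk=9 s=1: MISS | VC [25, 5]
  [12] addr=0x28 blk=5 s=1: VC-HIT | VC [25, 9]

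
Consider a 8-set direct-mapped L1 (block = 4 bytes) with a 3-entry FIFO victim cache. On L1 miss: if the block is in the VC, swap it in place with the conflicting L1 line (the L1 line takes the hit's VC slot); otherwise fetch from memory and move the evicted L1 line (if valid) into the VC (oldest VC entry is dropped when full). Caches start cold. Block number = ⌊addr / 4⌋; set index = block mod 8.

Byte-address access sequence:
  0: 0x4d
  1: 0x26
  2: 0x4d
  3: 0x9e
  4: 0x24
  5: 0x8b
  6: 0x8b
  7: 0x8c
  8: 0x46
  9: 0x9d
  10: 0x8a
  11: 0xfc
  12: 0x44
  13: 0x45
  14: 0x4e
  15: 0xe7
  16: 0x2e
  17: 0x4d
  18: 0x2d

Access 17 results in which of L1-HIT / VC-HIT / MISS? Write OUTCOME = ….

OUTCOME = VC-HIT

0: 0x4d (blk 19, set 3) → MISS  vc=[]
1: 0x26 (blk 9, set 1) → MISS  vc=[]
2: 0x4d (blk 19, set 3) → L1-HIT  vc=[]
3: 0x9e (blk 39, set 7) → MISS  vc=[]
4: 0x24 (blk 9, set 1) → L1-HIT  vc=[]
5: 0x8b (blk 34, set 2) → MISS  vc=[]
6: 0x8b (blk 34, set 2) → L1-HIT  vc=[]
7: 0x8c (blk 35, set 3) → MISS  vc=[19]
8: 0x46 (blk 17, set 1) → MISS  vc=[19, 9]
9: 0x9d (blk 39, set 7) → L1-HIT  vc=[19, 9]
10: 0x8a (blk 34, set 2) → L1-HIT  vc=[19, 9]
11: 0xfc (blk 63, set 7) → MISS  vc=[19, 9, 39]
12: 0x44 (blk 17, set 1) → L1-HIT  vc=[19, 9, 39]
13: 0x45 (blk 17, set 1) → L1-HIT  vc=[19, 9, 39]
14: 0x4e (blk 19, set 3) → VC-HIT  vc=[35, 9, 39]
15: 0xe7 (blk 57, set 1) → MISS  vc=[9, 39, 17]
16: 0x2e (blk 11, set 3) → MISS  vc=[39, 17, 19]
17: 0x4d (blk 19, set 3) → VC-HIT  vc=[39, 17, 11]
18: 0x2d (blk 11, set 3) → VC-HIT  vc=[39, 17, 19]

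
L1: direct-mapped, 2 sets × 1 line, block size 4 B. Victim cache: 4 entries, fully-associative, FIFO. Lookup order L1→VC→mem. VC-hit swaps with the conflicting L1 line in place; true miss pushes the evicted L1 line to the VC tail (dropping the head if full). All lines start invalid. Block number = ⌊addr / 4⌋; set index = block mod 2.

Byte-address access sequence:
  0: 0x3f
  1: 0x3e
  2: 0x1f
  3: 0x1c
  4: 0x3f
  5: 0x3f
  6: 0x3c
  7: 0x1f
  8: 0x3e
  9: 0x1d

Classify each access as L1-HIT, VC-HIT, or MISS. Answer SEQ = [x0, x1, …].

#0 0x3f→b15/s1 MISS; vc=[]
#1 0x3e→b15/s1 L1-HIT; vc=[]
#2 0x1f→b7/s1 MISS; vc=[15]
#3 0x1c→b7/s1 L1-HIT; vc=[15]
#4 0x3f→b15/s1 VC-HIT; vc=[7]
#5 0x3f→b15/s1 L1-HIT; vc=[7]
#6 0x3c→b15/s1 L1-HIT; vc=[7]
#7 0x1f→b7/s1 VC-HIT; vc=[15]
#8 0x3e→b15/s1 VC-HIT; vc=[7]
#9 0x1d→b7/s1 VC-HIT; vc=[15]

SEQ = [MISS, L1-HIT, MISS, L1-HIT, VC-HIT, L1-HIT, L1-HIT, VC-HIT, VC-HIT, VC-HIT]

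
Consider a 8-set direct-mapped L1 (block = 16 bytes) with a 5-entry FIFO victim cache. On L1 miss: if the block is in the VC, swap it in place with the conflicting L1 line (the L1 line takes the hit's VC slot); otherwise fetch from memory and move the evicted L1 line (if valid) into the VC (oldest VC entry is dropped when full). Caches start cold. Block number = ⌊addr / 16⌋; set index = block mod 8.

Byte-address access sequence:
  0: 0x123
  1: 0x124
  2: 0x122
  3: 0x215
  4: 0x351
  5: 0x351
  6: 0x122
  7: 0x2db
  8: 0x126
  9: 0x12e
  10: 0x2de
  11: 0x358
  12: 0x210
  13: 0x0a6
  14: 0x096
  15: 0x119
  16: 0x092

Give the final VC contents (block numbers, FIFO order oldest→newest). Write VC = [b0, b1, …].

VC = [45, 18, 33, 17]

0: 0x123 (blk 18, set 2) → MISS  vc=[]
1: 0x124 (blk 18, set 2) → L1-HIT  vc=[]
2: 0x122 (blk 18, set 2) → L1-HIT  vc=[]
3: 0x215 (blk 33, set 1) → MISS  vc=[]
4: 0x351 (blk 53, set 5) → MISS  vc=[]
5: 0x351 (blk 53, set 5) → L1-HIT  vc=[]
6: 0x122 (blk 18, set 2) → L1-HIT  vc=[]
7: 0x2db (blk 45, set 5) → MISS  vc=[53]
8: 0x126 (blk 18, set 2) → L1-HIT  vc=[53]
9: 0x12e (blk 18, set 2) → L1-HIT  vc=[53]
10: 0x2de (blk 45, set 5) → L1-HIT  vc=[53]
11: 0x358 (blk 53, set 5) → VC-HIT  vc=[45]
12: 0x210 (blk 33, set 1) → L1-HIT  vc=[45]
13: 0xa6 (blk 10, set 2) → MISS  vc=[45, 18]
14: 0x96 (blk 9, set 1) → MISS  vc=[45, 18, 33]
15: 0x119 (blk 17, set 1) → MISS  vc=[45, 18, 33, 9]
16: 0x92 (blk 9, set 1) → VC-HIT  vc=[45, 18, 33, 17]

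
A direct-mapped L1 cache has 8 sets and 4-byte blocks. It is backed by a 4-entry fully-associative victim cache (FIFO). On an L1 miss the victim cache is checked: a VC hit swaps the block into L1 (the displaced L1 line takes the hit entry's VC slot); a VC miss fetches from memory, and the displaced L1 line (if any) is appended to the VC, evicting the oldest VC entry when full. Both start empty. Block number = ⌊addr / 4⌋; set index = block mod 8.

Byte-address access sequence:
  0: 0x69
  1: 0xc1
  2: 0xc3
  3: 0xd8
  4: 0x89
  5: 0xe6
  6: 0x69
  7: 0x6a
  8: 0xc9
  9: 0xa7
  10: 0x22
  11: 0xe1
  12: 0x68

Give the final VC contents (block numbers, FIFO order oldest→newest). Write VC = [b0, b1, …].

VC = [50, 57, 48, 8]

#0 0x69→b26/s2 MISS; vc=[]
#1 0xc1→b48/s0 MISS; vc=[]
#2 0xc3→b48/s0 L1-HIT; vc=[]
#3 0xd8→b54/s6 MISS; vc=[]
#4 0x89→b34/s2 MISS; vc=[26]
#5 0xe6→b57/s1 MISS; vc=[26]
#6 0x69→b26/s2 VC-HIT; vc=[34]
#7 0x6a→b26/s2 L1-HIT; vc=[34]
#8 0xc9→b50/s2 MISS; vc=[34,26]
#9 0xa7→b41/s1 MISS; vc=[34,26,57]
#10 0x22→b8/s0 MISS; vc=[34,26,57,48]
#11 0xe1→b56/s0 MISS; vc=[26,57,48,8]
#12 0x68→b26/s2 VC-HIT; vc=[50,57,48,8]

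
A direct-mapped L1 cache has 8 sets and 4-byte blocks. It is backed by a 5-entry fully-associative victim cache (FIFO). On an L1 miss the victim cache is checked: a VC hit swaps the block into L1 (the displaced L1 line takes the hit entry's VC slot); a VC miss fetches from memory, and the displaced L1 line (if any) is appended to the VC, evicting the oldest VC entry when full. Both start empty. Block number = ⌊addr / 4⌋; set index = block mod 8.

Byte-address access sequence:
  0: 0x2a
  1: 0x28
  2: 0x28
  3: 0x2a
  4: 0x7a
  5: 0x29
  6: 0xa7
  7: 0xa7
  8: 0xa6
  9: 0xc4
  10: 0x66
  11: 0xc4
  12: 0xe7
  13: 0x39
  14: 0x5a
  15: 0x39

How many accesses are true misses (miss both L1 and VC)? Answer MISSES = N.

  [0] addr=0x2a blk=10 s=2: MISS | VC []
  [1] addr=0x28 blk=10 s=2: L1-HIT | VC []
  [2] addr=0x28 blk=10 s=2: L1-HIT | VC []
  [3] addr=0x2a blk=10 s=2: L1-HIT | VC []
  [4] addr=0x7a blk=30 s=6: MISS | VC []
  [5] addr=0x29 blk=10 s=2: L1-HIT | VC []
  [6] addr=0xa7 blk=41 s=1: MISS | VC []
  [7] addr=0xa7 blk=41 s=1: L1-HIT | VC []
  [8] addr=0xa6 blk=41 s=1: L1-HIT | VC []
  [9] addr=0xc4 blk=49 s=1: MISS | VC [41]
  [10] addr=0x66 blk=25 s=1: MISS | VC [41, 49]
  [11] addr=0xc4 blk=49 s=1: VC-HIT | VC [41, 25]
  [12] addr=0xe7 blk=57 s=1: MISS | VC [41, 25, 49]
  [13] addr=0x39 blk=14 s=6: MISS | VC [41, 25, 49, 30]
  [14] addr=0x5a blk=22 s=6: MISS | VC [41, 25, 49, 30, 14]
  [15] addr=0x39 blk=14 s=6: VC-HIT | VC [41, 25, 49, 30, 22]

MISSES = 8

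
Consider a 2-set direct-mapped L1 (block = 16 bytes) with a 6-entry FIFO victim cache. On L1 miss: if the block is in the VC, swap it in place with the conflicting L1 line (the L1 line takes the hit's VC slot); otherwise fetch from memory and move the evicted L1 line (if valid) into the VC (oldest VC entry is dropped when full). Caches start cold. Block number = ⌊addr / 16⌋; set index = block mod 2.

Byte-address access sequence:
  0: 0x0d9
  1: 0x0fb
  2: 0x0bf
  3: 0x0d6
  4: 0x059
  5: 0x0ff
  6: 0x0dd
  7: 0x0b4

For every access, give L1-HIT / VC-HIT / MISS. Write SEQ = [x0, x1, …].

0: 0xd9 (blk 13, set 1) → MISS  vc=[]
1: 0xfb (blk 15, set 1) → MISS  vc=[13]
2: 0xbf (blk 11, set 1) → MISS  vc=[13, 15]
3: 0xd6 (blk 13, set 1) → VC-HIT  vc=[11, 15]
4: 0x59 (blk 5, set 1) → MISS  vc=[11, 15, 13]
5: 0xff (blk 15, set 1) → VC-HIT  vc=[11, 5, 13]
6: 0xdd (blk 13, set 1) → VC-HIT  vc=[11, 5, 15]
7: 0xb4 (blk 11, set 1) → VC-HIT  vc=[13, 5, 15]

SEQ = [MISS, MISS, MISS, VC-HIT, MISS, VC-HIT, VC-HIT, VC-HIT]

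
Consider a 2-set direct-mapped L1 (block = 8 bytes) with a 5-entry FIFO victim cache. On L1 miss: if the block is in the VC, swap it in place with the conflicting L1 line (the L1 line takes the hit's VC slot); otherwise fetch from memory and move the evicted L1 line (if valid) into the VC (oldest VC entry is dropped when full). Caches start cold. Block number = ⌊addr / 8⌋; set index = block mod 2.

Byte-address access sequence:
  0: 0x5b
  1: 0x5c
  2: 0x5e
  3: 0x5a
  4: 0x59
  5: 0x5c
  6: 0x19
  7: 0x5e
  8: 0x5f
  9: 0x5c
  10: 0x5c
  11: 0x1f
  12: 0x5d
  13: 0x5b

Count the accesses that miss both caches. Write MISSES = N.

  [0] addr=0x5b blk=11 s=1: MISS | VC []
  [1] addr=0x5c blk=11 s=1: L1-HIT | VC []
  [2] addr=0x5e blk=11 s=1: L1-HIT | VC []
  [3] addr=0x5a blk=11 s=1: L1-HIT | VC []
  [4] addr=0x59 blk=11 s=1: L1-HIT | VC []
  [5] addr=0x5c blk=11 s=1: L1-HIT | VC []
  [6] addr=0x19 blk=3 s=1: MISS | VC [11]
  [7] addr=0x5e blk=11 s=1: VC-HIT | VC [3]
  [8] addr=0x5f blk=11 s=1: L1-HIT | VC [3]
  [9] addr=0x5c blk=11 s=1: L1-HIT | VC [3]
  [10] addr=0x5c blk=11 s=1: L1-HIT | VC [3]
  [11] addr=0x1f blk=3 s=1: VC-HIT | VC [11]
  [12] addr=0x5d blk=11 s=1: VC-HIT | VC [3]
  [13] addr=0x5b blk=11 s=1: L1-HIT | VC [3]

MISSES = 2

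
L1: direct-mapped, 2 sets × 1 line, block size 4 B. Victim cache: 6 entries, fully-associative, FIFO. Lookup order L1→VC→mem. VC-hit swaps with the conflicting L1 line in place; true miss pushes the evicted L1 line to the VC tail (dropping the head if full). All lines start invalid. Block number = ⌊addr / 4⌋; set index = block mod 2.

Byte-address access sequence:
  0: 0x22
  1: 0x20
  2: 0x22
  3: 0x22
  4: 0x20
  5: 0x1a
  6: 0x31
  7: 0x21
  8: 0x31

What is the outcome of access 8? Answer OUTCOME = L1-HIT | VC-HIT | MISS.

OUTCOME = VC-HIT

0: 0x22 (blk 8, set 0) → MISS  vc=[]
1: 0x20 (blk 8, set 0) → L1-HIT  vc=[]
2: 0x22 (blk 8, set 0) → L1-HIT  vc=[]
3: 0x22 (blk 8, set 0) → L1-HIT  vc=[]
4: 0x20 (blk 8, set 0) → L1-HIT  vc=[]
5: 0x1a (blk 6, set 0) → MISS  vc=[8]
6: 0x31 (blk 12, set 0) → MISS  vc=[8, 6]
7: 0x21 (blk 8, set 0) → VC-HIT  vc=[12, 6]
8: 0x31 (blk 12, set 0) → VC-HIT  vc=[8, 6]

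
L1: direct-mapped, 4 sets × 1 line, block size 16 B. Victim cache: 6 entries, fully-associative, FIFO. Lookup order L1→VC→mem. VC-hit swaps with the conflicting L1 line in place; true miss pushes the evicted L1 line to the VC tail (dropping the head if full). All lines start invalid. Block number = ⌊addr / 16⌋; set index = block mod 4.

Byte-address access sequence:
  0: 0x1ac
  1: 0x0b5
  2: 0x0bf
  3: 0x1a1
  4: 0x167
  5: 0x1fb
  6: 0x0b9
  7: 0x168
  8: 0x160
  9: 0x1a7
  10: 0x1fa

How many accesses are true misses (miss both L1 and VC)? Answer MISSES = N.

MISSES = 4

0: 0x1ac (blk 26, set 2) → MISS  vc=[]
1: 0xb5 (blk 11, set 3) → MISS  vc=[]
2: 0xbf (blk 11, set 3) → L1-HIT  vc=[]
3: 0x1a1 (blk 26, set 2) → L1-HIT  vc=[]
4: 0x167 (blk 22, set 2) → MISS  vc=[26]
5: 0x1fb (blk 31, set 3) → MISS  vc=[26, 11]
6: 0xb9 (blk 11, set 3) → VC-HIT  vc=[26, 31]
7: 0x168 (blk 22, set 2) → L1-HIT  vc=[26, 31]
8: 0x160 (blk 22, set 2) → L1-HIT  vc=[26, 31]
9: 0x1a7 (blk 26, set 2) → VC-HIT  vc=[22, 31]
10: 0x1fa (blk 31, set 3) → VC-HIT  vc=[22, 11]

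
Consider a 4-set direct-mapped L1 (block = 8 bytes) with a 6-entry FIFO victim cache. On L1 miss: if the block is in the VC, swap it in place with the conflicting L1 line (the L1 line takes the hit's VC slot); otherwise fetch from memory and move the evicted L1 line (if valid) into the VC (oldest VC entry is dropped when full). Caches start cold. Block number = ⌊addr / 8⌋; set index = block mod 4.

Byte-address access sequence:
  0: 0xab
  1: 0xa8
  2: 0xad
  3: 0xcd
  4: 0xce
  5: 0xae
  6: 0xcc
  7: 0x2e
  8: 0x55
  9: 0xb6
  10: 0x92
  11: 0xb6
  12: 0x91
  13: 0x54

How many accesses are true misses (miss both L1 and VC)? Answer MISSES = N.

MISSES = 6

#0 0xab→b21/s1 MISS; vc=[]
#1 0xa8→b21/s1 L1-HIT; vc=[]
#2 0xad→b21/s1 L1-HIT; vc=[]
#3 0xcd→b25/s1 MISS; vc=[21]
#4 0xce→b25/s1 L1-HIT; vc=[21]
#5 0xae→b21/s1 VC-HIT; vc=[25]
#6 0xcc→b25/s1 VC-HIT; vc=[21]
#7 0x2e→b5/s1 MISS; vc=[21,25]
#8 0x55→b10/s2 MISS; vc=[21,25]
#9 0xb6→b22/s2 MISS; vc=[21,25,10]
#10 0x92→b18/s2 MISS; vc=[21,25,10,22]
#11 0xb6→b22/s2 VC-HIT; vc=[21,25,10,18]
#12 0x91→b18/s2 VC-HIT; vc=[21,25,10,22]
#13 0x54→b10/s2 VC-HIT; vc=[21,25,18,22]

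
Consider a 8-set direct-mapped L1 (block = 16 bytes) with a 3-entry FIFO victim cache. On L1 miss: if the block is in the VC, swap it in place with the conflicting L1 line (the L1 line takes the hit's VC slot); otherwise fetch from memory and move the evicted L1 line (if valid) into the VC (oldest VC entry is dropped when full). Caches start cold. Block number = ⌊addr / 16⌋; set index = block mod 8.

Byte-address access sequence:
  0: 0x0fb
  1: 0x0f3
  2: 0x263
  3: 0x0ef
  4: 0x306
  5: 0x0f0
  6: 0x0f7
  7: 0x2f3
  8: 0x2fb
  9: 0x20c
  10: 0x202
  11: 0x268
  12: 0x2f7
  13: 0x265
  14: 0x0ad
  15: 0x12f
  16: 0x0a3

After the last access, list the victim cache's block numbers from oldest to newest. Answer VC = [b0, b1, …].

#0 0xfb→b15/s7 MISS; vc=[]
#1 0xf3→b15/s7 L1-HIT; vc=[]
#2 0x263→b38/s6 MISS; vc=[]
#3 0xef→b14/s6 MISS; vc=[38]
#4 0x306→b48/s0 MISS; vc=[38]
#5 0xf0→b15/s7 L1-HIT; vc=[38]
#6 0xf7→b15/s7 L1-HIT; vc=[38]
#7 0x2f3→b47/s7 MISS; vc=[38,15]
#8 0x2fb→b47/s7 L1-HIT; vc=[38,15]
#9 0x20c→b32/s0 MISS; vc=[38,15,48]
#10 0x202→b32/s0 L1-HIT; vc=[38,15,48]
#11 0x268→b38/s6 VC-HIT; vc=[14,15,48]
#12 0x2f7→b47/s7 L1-HIT; vc=[14,15,48]
#13 0x265→b38/s6 L1-HIT; vc=[14,15,48]
#14 0xad→b10/s2 MISS; vc=[14,15,48]
#15 0x12f→b18/s2 MISS; vc=[15,48,10]
#16 0xa3→b10/s2 VC-HIT; vc=[15,48,18]

VC = [15, 48, 18]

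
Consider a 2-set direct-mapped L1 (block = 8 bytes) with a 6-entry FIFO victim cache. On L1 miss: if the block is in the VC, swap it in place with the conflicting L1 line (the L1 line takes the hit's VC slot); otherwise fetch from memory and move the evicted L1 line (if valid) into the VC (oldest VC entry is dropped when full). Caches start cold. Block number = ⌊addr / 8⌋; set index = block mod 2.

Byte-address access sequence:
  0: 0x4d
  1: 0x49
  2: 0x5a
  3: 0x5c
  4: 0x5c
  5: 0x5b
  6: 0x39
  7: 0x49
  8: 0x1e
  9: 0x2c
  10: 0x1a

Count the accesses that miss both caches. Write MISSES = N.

MISSES = 5

#0 0x4d→b9/s1 MISS; vc=[]
#1 0x49→b9/s1 L1-HIT; vc=[]
#2 0x5a→b11/s1 MISS; vc=[9]
#3 0x5c→b11/s1 L1-HIT; vc=[9]
#4 0x5c→b11/s1 L1-HIT; vc=[9]
#5 0x5b→b11/s1 L1-HIT; vc=[9]
#6 0x39→b7/s1 MISS; vc=[9,11]
#7 0x49→b9/s1 VC-HIT; vc=[7,11]
#8 0x1e→b3/s1 MISS; vc=[7,11,9]
#9 0x2c→b5/s1 MISS; vc=[7,11,9,3]
#10 0x1a→b3/s1 VC-HIT; vc=[7,11,9,5]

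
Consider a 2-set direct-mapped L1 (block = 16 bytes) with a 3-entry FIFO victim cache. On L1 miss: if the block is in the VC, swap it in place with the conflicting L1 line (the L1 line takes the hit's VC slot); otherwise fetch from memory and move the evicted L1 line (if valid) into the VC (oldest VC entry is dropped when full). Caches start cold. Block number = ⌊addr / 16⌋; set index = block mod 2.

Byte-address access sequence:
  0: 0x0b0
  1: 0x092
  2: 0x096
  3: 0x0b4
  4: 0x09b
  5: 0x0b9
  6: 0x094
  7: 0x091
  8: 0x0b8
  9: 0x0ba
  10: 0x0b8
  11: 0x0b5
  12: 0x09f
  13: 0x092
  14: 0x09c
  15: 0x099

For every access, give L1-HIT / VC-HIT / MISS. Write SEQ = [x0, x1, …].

0: 0xb0 (blk 11, set 1) → MISS  vc=[]
1: 0x92 (blk 9, set 1) → MISS  vc=[11]
2: 0x96 (blk 9, set 1) → L1-HIT  vc=[11]
3: 0xb4 (blk 11, set 1) → VC-HIT  vc=[9]
4: 0x9b (blk 9, set 1) → VC-HIT  vc=[11]
5: 0xb9 (blk 11, set 1) → VC-HIT  vc=[9]
6: 0x94 (blk 9, set 1) → VC-HIT  vc=[11]
7: 0x91 (blk 9, set 1) → L1-HIT  vc=[11]
8: 0xb8 (blk 11, set 1) → VC-HIT  vc=[9]
9: 0xba (blk 11, set 1) → L1-HIT  vc=[9]
10: 0xb8 (blk 11, set 1) → L1-HIT  vc=[9]
11: 0xb5 (blk 11, set 1) → L1-HIT  vc=[9]
12: 0x9f (blk 9, set 1) → VC-HIT  vc=[11]
13: 0x92 (blk 9, set 1) → L1-HIT  vc=[11]
14: 0x9c (blk 9, set 1) → L1-HIT  vc=[11]
15: 0x99 (blk 9, set 1) → L1-HIT  vc=[11]

SEQ = [MISS, MISS, L1-HIT, VC-HIT, VC-HIT, VC-HIT, VC-HIT, L1-HIT, VC-HIT, L1-HIT, L1-HIT, L1-HIT, VC-HIT, L1-HIT, L1-HIT, L1-HIT]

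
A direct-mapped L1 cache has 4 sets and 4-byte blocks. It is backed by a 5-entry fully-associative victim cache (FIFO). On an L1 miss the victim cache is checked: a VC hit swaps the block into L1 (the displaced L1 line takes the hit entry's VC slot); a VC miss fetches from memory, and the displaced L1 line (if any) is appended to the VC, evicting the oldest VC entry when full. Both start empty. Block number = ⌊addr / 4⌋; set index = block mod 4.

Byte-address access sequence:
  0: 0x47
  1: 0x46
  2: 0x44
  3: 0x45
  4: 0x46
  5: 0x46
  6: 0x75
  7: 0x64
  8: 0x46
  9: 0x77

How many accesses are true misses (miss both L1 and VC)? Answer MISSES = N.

MISSES = 3

#0 0x47→b17/s1 MISS; vc=[]
#1 0x46→b17/s1 L1-HIT; vc=[]
#2 0x44→b17/s1 L1-HIT; vc=[]
#3 0x45→b17/s1 L1-HIT; vc=[]
#4 0x46→b17/s1 L1-HIT; vc=[]
#5 0x46→b17/s1 L1-HIT; vc=[]
#6 0x75→b29/s1 MISS; vc=[17]
#7 0x64→b25/s1 MISS; vc=[17,29]
#8 0x46→b17/s1 VC-HIT; vc=[25,29]
#9 0x77→b29/s1 VC-HIT; vc=[25,17]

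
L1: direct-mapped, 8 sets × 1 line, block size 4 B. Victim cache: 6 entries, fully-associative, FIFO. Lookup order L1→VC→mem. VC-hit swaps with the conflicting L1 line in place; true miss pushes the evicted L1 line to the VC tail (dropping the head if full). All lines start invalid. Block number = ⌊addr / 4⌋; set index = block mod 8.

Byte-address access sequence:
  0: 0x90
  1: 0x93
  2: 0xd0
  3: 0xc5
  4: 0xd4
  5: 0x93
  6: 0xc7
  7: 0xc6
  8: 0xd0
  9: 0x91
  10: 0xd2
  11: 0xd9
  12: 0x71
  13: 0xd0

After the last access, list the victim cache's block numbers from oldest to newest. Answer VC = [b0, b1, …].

VC = [36, 28]

#0 0x90→b36/s4 MISS; vc=[]
#1 0x93→b36/s4 L1-HIT; vc=[]
#2 0xd0→b52/s4 MISS; vc=[36]
#3 0xc5→b49/s1 MISS; vc=[36]
#4 0xd4→b53/s5 MISS; vc=[36]
#5 0x93→b36/s4 VC-HIT; vc=[52]
#6 0xc7→b49/s1 L1-HIT; vc=[52]
#7 0xc6→b49/s1 L1-HIT; vc=[52]
#8 0xd0→b52/s4 VC-HIT; vc=[36]
#9 0x91→b36/s4 VC-HIT; vc=[52]
#10 0xd2→b52/s4 VC-HIT; vc=[36]
#11 0xd9→b54/s6 MISS; vc=[36]
#12 0x71→b28/s4 MISS; vc=[36,52]
#13 0xd0→b52/s4 VC-HIT; vc=[36,28]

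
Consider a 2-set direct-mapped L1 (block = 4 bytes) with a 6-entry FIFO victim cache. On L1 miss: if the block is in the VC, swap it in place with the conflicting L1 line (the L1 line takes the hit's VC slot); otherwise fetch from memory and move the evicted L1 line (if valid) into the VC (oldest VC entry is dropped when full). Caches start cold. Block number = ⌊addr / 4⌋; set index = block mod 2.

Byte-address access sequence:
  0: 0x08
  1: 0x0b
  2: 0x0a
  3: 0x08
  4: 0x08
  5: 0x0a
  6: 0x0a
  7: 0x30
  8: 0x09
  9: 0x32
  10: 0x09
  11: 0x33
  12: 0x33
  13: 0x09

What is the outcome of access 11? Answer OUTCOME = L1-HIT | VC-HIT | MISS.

OUTCOME = VC-HIT

0: 0x8 (blk 2, set 0) → MISS  vc=[]
1: 0xb (blk 2, set 0) → L1-HIT  vc=[]
2: 0xa (blk 2, set 0) → L1-HIT  vc=[]
3: 0x8 (blk 2, set 0) → L1-HIT  vc=[]
4: 0x8 (blk 2, set 0) → L1-HIT  vc=[]
5: 0xa (blk 2, set 0) → L1-HIT  vc=[]
6: 0xa (blk 2, set 0) → L1-HIT  vc=[]
7: 0x30 (blk 12, set 0) → MISS  vc=[2]
8: 0x9 (blk 2, set 0) → VC-HIT  vc=[12]
9: 0x32 (blk 12, set 0) → VC-HIT  vc=[2]
10: 0x9 (blk 2, set 0) → VC-HIT  vc=[12]
11: 0x33 (blk 12, set 0) → VC-HIT  vc=[2]
12: 0x33 (blk 12, set 0) → L1-HIT  vc=[2]
13: 0x9 (blk 2, set 0) → VC-HIT  vc=[12]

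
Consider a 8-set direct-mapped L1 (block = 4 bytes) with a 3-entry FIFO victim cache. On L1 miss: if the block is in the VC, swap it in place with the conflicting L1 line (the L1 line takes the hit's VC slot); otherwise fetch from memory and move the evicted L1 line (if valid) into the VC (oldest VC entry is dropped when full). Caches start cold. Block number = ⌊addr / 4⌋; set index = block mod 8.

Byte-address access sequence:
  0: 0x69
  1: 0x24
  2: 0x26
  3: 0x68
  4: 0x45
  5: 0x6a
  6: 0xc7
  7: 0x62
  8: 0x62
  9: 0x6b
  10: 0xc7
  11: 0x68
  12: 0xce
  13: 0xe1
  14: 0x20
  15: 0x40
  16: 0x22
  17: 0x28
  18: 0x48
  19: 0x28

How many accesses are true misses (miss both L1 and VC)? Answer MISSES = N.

MISSES = 11

#0 0x69→b26/s2 MISS; vc=[]
#1 0x24→b9/s1 MISS; vc=[]
#2 0x26→b9/s1 L1-HIT; vc=[]
#3 0x68→b26/s2 L1-HIT; vc=[]
#4 0x45→b17/s1 MISS; vc=[9]
#5 0x6a→b26/s2 L1-HIT; vc=[9]
#6 0xc7→b49/s1 MISS; vc=[9,17]
#7 0x62→b24/s0 MISS; vc=[9,17]
#8 0x62→b24/s0 L1-HIT; vc=[9,17]
#9 0x6b→b26/s2 L1-HIT; vc=[9,17]
#10 0xc7→b49/s1 L1-HIT; vc=[9,17]
#11 0x68→b26/s2 L1-HIT; vc=[9,17]
#12 0xce→b51/s3 MISS; vc=[9,17]
#13 0xe1→b56/s0 MISS; vc=[9,17,24]
#14 0x20→b8/s0 MISS; vc=[17,24,56]
#15 0x40→b16/s0 MISS; vc=[24,56,8]
#16 0x22→b8/s0 VC-HIT; vc=[24,56,16]
#17 0x28→b10/s2 MISS; vc=[56,16,26]
#18 0x48→b18/s2 MISS; vc=[16,26,10]
#19 0x28→b10/s2 VC-HIT; vc=[16,26,18]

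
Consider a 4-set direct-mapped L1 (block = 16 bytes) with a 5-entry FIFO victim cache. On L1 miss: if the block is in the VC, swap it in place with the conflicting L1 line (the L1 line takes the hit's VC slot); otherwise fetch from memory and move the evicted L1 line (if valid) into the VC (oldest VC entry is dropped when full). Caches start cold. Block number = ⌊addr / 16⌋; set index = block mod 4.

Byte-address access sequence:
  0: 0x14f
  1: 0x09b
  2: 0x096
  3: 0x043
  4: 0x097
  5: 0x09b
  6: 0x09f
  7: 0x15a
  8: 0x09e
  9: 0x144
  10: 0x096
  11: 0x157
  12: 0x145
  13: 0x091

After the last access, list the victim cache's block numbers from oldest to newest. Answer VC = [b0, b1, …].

  [0] addr=0x14f blk=20 s=0: MISS | VC []
  [1] addr=0x9b blk=9 s=1: MISS | VC []
  [2] addr=0x96 blk=9 s=1: L1-HIT | VC []
  [3] addr=0x43 blk=4 s=0: MISS | VC [20]
  [4] addr=0x97 blk=9 s=1: L1-HIT | VC [20]
  [5] addr=0x9b blk=9 s=1: L1-HIT | VC [20]
  [6] addr=0x9f blk=9 s=1: L1-HIT | VC [20]
  [7] addr=0x15a blk=21 s=1: MISS | VC [20, 9]
  [8] addr=0x9e blk=9 s=1: VC-HIT | VC [20, 21]
  [9] addr=0x144 blk=20 s=0: VC-HIT | VC [4, 21]
  [10] addr=0x96 blk=9 s=1: L1-HIT | VC [4, 21]
  [11] addr=0x157 blk=21 s=1: VC-HIT | VC [4, 9]
  [12] addr=0x145 blk=20 s=0: L1-HIT | VC [4, 9]
  [13] addr=0x91 blk=9 s=1: VC-HIT | VC [4, 21]

VC = [4, 21]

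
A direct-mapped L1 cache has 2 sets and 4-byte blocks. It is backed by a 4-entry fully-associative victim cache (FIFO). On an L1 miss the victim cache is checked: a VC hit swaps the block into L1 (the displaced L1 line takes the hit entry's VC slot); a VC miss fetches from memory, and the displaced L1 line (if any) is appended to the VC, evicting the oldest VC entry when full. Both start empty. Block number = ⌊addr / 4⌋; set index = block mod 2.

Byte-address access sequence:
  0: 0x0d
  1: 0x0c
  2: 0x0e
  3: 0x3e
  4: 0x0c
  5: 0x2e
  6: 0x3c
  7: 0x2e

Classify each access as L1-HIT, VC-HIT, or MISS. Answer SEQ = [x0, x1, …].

SEQ = [MISS, L1-HIT, L1-HIT, MISS, VC-HIT, MISS, VC-HIT, VC-HIT]

#0 0xd→b3/s1 MISS; vc=[]
#1 0xc→b3/s1 L1-HIT; vc=[]
#2 0xe→b3/s1 L1-HIT; vc=[]
#3 0x3e→b15/s1 MISS; vc=[3]
#4 0xc→b3/s1 VC-HIT; vc=[15]
#5 0x2e→b11/s1 MISS; vc=[15,3]
#6 0x3c→b15/s1 VC-HIT; vc=[11,3]
#7 0x2e→b11/s1 VC-HIT; vc=[15,3]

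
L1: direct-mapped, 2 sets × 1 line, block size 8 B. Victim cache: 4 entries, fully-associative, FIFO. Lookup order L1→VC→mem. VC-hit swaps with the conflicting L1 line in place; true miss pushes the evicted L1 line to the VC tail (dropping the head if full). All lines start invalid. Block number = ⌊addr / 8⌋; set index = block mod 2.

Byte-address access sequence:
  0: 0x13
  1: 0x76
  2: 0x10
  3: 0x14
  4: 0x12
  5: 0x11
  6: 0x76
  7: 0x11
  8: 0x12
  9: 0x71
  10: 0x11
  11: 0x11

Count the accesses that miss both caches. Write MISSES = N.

MISSES = 2

#0 0x13→b2/s0 MISS; vc=[]
#1 0x76→b14/s0 MISS; vc=[2]
#2 0x10→b2/s0 VC-HIT; vc=[14]
#3 0x14→b2/s0 L1-HIT; vc=[14]
#4 0x12→b2/s0 L1-HIT; vc=[14]
#5 0x11→b2/s0 L1-HIT; vc=[14]
#6 0x76→b14/s0 VC-HIT; vc=[2]
#7 0x11→b2/s0 VC-HIT; vc=[14]
#8 0x12→b2/s0 L1-HIT; vc=[14]
#9 0x71→b14/s0 VC-HIT; vc=[2]
#10 0x11→b2/s0 VC-HIT; vc=[14]
#11 0x11→b2/s0 L1-HIT; vc=[14]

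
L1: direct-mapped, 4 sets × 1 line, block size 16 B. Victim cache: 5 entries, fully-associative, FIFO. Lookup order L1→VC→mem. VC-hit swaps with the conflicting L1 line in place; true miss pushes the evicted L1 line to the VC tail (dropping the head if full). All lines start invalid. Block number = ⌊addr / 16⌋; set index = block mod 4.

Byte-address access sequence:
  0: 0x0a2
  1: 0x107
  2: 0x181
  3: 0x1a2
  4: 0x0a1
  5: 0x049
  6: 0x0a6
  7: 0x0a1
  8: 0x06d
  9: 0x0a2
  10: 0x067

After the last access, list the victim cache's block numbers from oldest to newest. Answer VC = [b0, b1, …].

VC = [16, 26, 24, 10]

#0 0xa2→b10/s2 MISS; vc=[]
#1 0x107→b16/s0 MISS; vc=[]
#2 0x181→b24/s0 MISS; vc=[16]
#3 0x1a2→b26/s2 MISS; vc=[16,10]
#4 0xa1→b10/s2 VC-HIT; vc=[16,26]
#5 0x49→b4/s0 MISS; vc=[16,26,24]
#6 0xa6→b10/s2 L1-HIT; vc=[16,26,24]
#7 0xa1→b10/s2 L1-HIT; vc=[16,26,24]
#8 0x6d→b6/s2 MISS; vc=[16,26,24,10]
#9 0xa2→b10/s2 VC-HIT; vc=[16,26,24,6]
#10 0x67→b6/s2 VC-HIT; vc=[16,26,24,10]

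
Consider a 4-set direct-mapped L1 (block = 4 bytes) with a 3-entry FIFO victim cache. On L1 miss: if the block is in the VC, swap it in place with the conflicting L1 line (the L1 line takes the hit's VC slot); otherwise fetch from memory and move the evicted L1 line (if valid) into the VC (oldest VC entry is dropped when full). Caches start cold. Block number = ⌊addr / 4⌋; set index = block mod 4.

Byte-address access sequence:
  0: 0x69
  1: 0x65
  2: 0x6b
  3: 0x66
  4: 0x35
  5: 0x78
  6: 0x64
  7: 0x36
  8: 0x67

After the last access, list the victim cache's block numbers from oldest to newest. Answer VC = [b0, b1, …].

VC = [13, 26]

#0 0x69→b26/s2 MISS; vc=[]
#1 0x65→b25/s1 MISS; vc=[]
#2 0x6b→b26/s2 L1-HIT; vc=[]
#3 0x66→b25/s1 L1-HIT; vc=[]
#4 0x35→b13/s1 MISS; vc=[25]
#5 0x78→b30/s2 MISS; vc=[25,26]
#6 0x64→b25/s1 VC-HIT; vc=[13,26]
#7 0x36→b13/s1 VC-HIT; vc=[25,26]
#8 0x67→b25/s1 VC-HIT; vc=[13,26]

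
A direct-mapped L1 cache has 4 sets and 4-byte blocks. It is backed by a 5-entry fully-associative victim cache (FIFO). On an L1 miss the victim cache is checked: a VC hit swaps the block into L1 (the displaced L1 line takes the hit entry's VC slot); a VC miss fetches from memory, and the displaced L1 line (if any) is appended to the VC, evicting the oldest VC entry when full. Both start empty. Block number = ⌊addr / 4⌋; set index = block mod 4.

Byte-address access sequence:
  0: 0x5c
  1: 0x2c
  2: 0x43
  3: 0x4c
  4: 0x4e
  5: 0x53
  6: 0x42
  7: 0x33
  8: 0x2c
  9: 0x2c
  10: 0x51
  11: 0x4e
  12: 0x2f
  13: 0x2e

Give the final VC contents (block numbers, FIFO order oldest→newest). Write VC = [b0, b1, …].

VC = [23, 19, 12, 16]

0: 0x5c (blk 23, set 3) → MISS  vc=[]
1: 0x2c (blk 11, set 3) → MISS  vc=[23]
2: 0x43 (blk 16, set 0) → MISS  vc=[23]
3: 0x4c (blk 19, set 3) → MISS  vc=[23, 11]
4: 0x4e (blk 19, set 3) → L1-HIT  vc=[23, 11]
5: 0x53 (blk 20, set 0) → MISS  vc=[23, 11, 16]
6: 0x42 (blk 16, set 0) → VC-HIT  vc=[23, 11, 20]
7: 0x33 (blk 12, set 0) → MISS  vc=[23, 11, 20, 16]
8: 0x2c (blk 11, set 3) → VC-HIT  vc=[23, 19, 20, 16]
9: 0x2c (blk 11, set 3) → L1-HIT  vc=[23, 19, 20, 16]
10: 0x51 (blk 20, set 0) → VC-HIT  vc=[23, 19, 12, 16]
11: 0x4e (blk 19, set 3) → VC-HIT  vc=[23, 11, 12, 16]
12: 0x2f (blk 11, set 3) → VC-HIT  vc=[23, 19, 12, 16]
13: 0x2e (blk 11, set 3) → L1-HIT  vc=[23, 19, 12, 16]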